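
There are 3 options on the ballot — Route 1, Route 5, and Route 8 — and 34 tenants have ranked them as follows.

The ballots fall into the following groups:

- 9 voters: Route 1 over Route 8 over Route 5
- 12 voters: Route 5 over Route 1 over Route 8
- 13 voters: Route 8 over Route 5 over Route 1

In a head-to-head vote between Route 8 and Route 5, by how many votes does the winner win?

10

Ballots ranking Route 8 above Route 5: 9+13 = 22.
Ballots ranking Route 5 above Route 8: 12.
Route 8 wins 22–12, a margin of 10.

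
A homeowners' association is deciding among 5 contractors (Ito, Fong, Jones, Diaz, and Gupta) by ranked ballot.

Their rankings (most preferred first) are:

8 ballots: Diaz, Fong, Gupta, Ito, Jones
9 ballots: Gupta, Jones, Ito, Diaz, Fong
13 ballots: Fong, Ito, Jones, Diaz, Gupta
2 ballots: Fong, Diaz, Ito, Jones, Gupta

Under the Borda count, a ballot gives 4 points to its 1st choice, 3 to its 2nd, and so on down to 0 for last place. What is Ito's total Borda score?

Borda scores:
  Ito: 8·1 + 9·2 + 13·3 + 2·2 = 69
  Fong: 8·3 + 9·0 + 13·4 + 2·4 = 84
  Jones: 8·0 + 9·3 + 13·2 + 2·1 = 55
  Diaz: 8·4 + 9·1 + 13·1 + 2·3 = 60
  Gupta: 8·2 + 9·4 + 13·0 + 2·0 = 52

69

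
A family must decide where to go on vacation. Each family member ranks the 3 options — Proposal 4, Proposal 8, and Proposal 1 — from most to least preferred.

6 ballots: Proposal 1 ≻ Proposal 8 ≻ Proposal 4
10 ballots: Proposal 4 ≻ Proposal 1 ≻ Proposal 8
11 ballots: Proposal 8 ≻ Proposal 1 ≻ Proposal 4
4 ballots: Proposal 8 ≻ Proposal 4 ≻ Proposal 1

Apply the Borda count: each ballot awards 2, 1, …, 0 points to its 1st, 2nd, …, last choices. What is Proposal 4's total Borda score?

Borda scores:
  Proposal 4: 6·0 + 10·2 + 11·0 + 4·1 = 24
  Proposal 8: 6·1 + 10·0 + 11·2 + 4·2 = 36
  Proposal 1: 6·2 + 10·1 + 11·1 + 4·0 = 33

24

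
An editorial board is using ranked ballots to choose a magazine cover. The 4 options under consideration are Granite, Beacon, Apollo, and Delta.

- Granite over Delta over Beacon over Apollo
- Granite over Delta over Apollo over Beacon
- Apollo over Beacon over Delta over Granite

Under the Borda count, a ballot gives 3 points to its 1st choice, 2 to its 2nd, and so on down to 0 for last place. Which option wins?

Granite

Borda scores:
  Granite: 3 + 3 + 0 = 6
  Beacon: 1 + 0 + 2 = 3
  Apollo: 0 + 1 + 3 = 4
  Delta: 2 + 2 + 1 = 5
Granite has the highest total.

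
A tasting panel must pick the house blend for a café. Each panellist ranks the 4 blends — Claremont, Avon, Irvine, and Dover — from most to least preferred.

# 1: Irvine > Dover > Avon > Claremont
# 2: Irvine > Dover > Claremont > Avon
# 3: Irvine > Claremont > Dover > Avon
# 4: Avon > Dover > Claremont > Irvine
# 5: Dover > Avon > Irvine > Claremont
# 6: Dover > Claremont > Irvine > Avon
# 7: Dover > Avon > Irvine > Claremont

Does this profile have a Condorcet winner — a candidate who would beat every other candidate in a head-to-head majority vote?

Yes

Head-to-head results (7 voters total):
Claremont vs Avon: Avon wins 4–3.
Claremont vs Irvine: Irvine wins 5–2.
Claremont vs Dover: Dover wins 6–1.
Avon vs Irvine: Irvine wins 4–3.
Avon vs Dover: Dover wins 6–1.
Irvine vs Dover: Dover wins 4–3.
Dover beats each rival — Claremont (6–1), Avon (6–1), Irvine (4–3) — so Dover is the Condorcet winner.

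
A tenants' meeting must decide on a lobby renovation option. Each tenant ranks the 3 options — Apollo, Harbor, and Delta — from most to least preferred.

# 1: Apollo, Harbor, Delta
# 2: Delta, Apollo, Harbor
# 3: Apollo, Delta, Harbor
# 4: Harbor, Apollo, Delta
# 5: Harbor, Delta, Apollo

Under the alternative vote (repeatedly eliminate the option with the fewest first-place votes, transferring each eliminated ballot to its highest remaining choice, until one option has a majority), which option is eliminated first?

Delta

Round 1: Apollo 2, Harbor 2, Delta 1. Delta has the fewest and is eliminated.
Round 2: Apollo 3, Harbor 2. Apollo has a majority.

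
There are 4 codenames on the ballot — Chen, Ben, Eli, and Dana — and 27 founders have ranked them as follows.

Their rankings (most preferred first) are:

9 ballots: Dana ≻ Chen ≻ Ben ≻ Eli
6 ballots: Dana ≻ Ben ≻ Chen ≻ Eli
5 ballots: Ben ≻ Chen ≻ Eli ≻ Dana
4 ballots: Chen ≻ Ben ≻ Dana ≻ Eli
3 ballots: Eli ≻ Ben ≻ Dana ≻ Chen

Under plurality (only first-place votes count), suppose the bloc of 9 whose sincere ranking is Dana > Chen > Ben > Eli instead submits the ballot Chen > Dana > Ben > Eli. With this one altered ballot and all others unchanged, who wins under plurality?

Chen

First-place totals with the altered ballot: Chen 13, Ben 5, Eli 3, Dana 6.
The switch changes the winner from Dana to Chen.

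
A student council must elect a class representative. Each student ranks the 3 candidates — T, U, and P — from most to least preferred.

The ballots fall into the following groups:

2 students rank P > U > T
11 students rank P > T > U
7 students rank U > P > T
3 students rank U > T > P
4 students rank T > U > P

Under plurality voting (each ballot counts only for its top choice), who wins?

P

First-place vote totals:
  T: 4
  U: 10
  P: 13
P has the most first-place votes.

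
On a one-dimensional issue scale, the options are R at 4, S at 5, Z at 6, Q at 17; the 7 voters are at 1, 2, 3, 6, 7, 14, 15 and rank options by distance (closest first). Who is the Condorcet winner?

With single-peaked preferences on a line, the Condorcet winner is the candidate closest to the median voter.
The median voter (position 6) is closest to Z at 6.
Check: Z vs Q — voters closer to Z: 5 of 7.

Z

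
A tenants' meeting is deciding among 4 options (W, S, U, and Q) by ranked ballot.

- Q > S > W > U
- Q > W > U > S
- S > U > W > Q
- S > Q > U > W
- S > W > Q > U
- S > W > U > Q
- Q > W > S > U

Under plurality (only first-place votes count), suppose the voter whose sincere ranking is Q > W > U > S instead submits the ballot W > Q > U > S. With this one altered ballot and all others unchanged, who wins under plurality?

S

First-place totals with the altered ballot: W 1, S 4, U 0, Q 2.
The winner is unchanged: still S.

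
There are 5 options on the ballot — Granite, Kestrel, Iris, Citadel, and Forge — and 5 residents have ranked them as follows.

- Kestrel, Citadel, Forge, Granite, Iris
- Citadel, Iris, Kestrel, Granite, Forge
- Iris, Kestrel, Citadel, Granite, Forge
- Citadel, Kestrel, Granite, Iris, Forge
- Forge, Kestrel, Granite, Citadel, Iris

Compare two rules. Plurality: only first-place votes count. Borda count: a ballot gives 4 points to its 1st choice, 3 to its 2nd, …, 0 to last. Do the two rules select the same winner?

Plurality first-place counts: Granite 0, Kestrel 1, Iris 1, Citadel 2, Forge 1 → Citadel.
Borda totals: Granite 7, Kestrel 15, Iris 8, Citadel 14, Forge 6 → Kestrel.
The two rules disagree: plurality picks Citadel, Borda picks Kestrel.

No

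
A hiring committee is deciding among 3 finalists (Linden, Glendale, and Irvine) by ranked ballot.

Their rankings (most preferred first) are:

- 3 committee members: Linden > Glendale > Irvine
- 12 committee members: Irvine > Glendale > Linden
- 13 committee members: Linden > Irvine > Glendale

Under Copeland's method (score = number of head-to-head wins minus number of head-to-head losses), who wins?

Pairwise results:
  Linden vs Glendale: Linden wins 16–12.
  Linden vs Irvine: Linden wins 16–12.
  Glendale vs Irvine: Irvine wins 25–3.
Copeland scores (wins − losses):
  Linden: 2 − 0 = 2
  Glendale: 0 − 2 = -2
  Irvine: 1 − 1 = 0
Linden has the best Copeland score.

Linden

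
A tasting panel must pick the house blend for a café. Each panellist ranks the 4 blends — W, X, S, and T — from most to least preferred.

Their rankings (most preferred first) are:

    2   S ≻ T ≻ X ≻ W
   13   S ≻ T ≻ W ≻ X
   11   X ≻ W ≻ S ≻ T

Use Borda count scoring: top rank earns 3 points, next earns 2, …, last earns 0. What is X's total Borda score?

35

Borda scores:
  W: 2·0 + 13·1 + 11·2 = 35
  X: 2·1 + 13·0 + 11·3 = 35
  S: 2·3 + 13·3 + 11·1 = 56
  T: 2·2 + 13·2 + 11·0 = 30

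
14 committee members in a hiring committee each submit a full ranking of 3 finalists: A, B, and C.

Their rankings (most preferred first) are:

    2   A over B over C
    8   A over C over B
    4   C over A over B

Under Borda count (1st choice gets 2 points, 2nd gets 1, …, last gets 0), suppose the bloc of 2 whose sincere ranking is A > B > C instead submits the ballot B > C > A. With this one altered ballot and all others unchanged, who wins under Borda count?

Borda totals with the altered ballot: A 20, B 4, C 18.
The winner is unchanged: still A.

A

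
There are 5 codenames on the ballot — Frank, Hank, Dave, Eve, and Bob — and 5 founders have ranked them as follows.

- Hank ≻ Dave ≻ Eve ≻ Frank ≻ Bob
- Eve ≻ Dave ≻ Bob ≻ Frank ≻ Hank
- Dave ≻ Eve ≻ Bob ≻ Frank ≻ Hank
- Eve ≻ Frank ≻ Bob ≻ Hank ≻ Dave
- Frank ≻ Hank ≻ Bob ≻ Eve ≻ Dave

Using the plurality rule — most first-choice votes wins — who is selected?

First-place vote totals:
  Frank: 1
  Hank: 1
  Dave: 1
  Eve: 2
  Bob: 0
Eve has the most first-place votes.

Eve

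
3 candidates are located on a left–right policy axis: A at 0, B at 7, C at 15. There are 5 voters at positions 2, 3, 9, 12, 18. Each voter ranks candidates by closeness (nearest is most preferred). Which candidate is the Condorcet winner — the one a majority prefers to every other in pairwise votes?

With single-peaked preferences on a line, the Condorcet winner is the candidate closest to the median voter.
The median voter (position 9) is closest to B at 7.
Check: B vs A — voters closer to B: 3 of 5.

B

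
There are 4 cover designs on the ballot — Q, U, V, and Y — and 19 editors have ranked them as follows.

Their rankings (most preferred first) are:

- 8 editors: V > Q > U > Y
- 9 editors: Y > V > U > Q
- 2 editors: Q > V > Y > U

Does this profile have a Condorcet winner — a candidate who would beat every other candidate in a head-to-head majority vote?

Yes

Head-to-head results (19 voters total):
Q vs U: Q wins 10–9.
Q vs V: V wins 17–2.
Q vs Y: Q wins 10–9.
U vs V: V wins 19–0.
U vs Y: Y wins 11–8.
V vs Y: V wins 10–9.
V beats each rival — Q (17–2), U (19–0), Y (10–9) — so V is the Condorcet winner.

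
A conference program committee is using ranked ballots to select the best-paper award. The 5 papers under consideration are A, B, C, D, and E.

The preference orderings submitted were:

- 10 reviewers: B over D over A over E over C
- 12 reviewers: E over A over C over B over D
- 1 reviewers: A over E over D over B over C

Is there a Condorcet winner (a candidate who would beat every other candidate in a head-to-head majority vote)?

Yes

Head-to-head results (23 voters total):
A vs B: A wins 13–10.
A vs C: A wins 23–0.
A vs D: A wins 13–10.
A vs E: E wins 12–11.
B vs C: C wins 12–11.
B vs D: B wins 22–1.
B vs E: E wins 13–10.
C vs D: C wins 12–11.
C vs E: E wins 23–0.
D vs E: E wins 13–10.
E beats each rival — A (12–11), B (13–10), C (23–0), D (13–10) — so E is the Condorcet winner.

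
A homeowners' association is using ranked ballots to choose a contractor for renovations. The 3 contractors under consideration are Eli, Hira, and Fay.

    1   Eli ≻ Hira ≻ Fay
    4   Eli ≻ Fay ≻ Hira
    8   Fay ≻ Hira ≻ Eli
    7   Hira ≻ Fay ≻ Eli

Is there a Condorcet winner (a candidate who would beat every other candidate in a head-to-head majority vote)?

Head-to-head results (20 voters total):
Eli vs Hira: Hira wins 15–5.
Eli vs Fay: Fay wins 15–5.
Hira vs Fay: Fay wins 12–8.
Fay beats each rival — Eli (15–5), Hira (12–8) — so Fay is the Condorcet winner.

Yes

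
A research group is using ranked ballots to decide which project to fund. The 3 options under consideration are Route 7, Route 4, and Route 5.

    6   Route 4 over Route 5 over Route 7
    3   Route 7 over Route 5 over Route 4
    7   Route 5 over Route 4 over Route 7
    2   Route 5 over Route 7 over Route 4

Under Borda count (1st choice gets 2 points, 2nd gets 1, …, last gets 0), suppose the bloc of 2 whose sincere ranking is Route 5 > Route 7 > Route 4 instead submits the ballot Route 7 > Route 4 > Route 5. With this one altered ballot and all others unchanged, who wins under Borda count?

Route 5

Borda totals with the altered ballot: Route 7 10, Route 4 21, Route 5 23.
The winner is unchanged: still Route 5.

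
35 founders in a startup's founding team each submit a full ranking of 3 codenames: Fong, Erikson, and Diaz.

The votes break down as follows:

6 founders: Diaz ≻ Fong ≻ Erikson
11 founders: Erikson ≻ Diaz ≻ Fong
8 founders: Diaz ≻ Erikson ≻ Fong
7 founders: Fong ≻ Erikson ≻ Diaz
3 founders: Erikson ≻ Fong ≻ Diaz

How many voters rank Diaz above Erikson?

14

Ballots ranking Diaz above Erikson: 6+8 = 14.
Ballots ranking Erikson above Diaz: 11+7+3 = 21.
So 14 of 35 voters prefer Diaz to Erikson.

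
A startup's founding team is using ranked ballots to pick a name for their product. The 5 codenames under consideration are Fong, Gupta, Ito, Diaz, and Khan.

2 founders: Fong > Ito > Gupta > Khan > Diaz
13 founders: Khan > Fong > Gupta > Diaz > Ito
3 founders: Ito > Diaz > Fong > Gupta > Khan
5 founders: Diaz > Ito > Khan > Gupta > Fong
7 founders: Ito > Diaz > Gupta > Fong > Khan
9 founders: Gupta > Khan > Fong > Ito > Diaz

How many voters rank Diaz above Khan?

15

Ballots ranking Diaz above Khan: 3+5+7 = 15.
Ballots ranking Khan above Diaz: 2+13+9 = 24.
So 15 of 39 voters prefer Diaz to Khan.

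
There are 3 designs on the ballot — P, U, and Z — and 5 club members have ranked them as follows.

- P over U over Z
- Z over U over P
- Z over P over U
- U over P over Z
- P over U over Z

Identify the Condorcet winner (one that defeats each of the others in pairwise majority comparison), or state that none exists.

P

Head-to-head results (5 voters total):
P vs U: P wins 3–2.
P vs Z: P wins 3–2.
U vs Z: U wins 3–2.
P beats each rival — U (3–2), Z (3–2) — so P is the Condorcet winner.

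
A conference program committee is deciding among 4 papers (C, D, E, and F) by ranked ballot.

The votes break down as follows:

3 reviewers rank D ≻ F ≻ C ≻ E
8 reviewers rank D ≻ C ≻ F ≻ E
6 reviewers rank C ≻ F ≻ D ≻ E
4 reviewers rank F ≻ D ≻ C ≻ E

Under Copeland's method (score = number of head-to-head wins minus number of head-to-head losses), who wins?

D

Pairwise results:
  C vs D: D wins 15–6.
  C vs E: C wins 21–0.
  C vs F: C wins 14–7.
  D vs E: D wins 21–0.
  D vs F: D wins 11–10.
  E vs F: F wins 21–0.
Copeland scores (wins − losses):
  C: 2 − 1 = 1
  D: 3 − 0 = 3
  E: 0 − 3 = -3
  F: 1 − 2 = -1
D has the best Copeland score.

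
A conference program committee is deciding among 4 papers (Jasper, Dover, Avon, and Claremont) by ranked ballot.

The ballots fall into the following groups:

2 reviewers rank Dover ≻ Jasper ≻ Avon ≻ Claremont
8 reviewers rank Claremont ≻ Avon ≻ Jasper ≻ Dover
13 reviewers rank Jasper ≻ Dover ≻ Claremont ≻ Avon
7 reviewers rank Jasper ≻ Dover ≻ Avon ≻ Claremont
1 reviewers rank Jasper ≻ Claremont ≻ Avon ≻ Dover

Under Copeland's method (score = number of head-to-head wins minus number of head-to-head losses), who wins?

Jasper

Pairwise results:
  Jasper vs Dover: Jasper wins 29–2.
  Jasper vs Avon: Jasper wins 23–8.
  Jasper vs Claremont: Jasper wins 23–8.
  Dover vs Avon: Dover wins 22–9.
  Dover vs Claremont: Dover wins 22–9.
  Avon vs Claremont: Claremont wins 22–9.
Copeland scores (wins − losses):
  Jasper: 3 − 0 = 3
  Dover: 2 − 1 = 1
  Avon: 0 − 3 = -3
  Claremont: 1 − 2 = -1
Jasper has the best Copeland score.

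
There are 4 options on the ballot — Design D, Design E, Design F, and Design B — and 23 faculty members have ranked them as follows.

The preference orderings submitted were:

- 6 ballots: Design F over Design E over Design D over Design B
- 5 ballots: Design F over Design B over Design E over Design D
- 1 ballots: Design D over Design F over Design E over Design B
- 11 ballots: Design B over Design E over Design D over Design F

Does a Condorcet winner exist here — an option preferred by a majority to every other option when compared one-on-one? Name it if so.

There is no Condorcet winner

Head-to-head results (23 voters total):
Design D vs Design E: Design E wins 22–1.
Design D vs Design F: Design D wins 12–11.
Design D vs Design B: Design B wins 16–7.
Design E vs Design F: Design F wins 12–11.
Design E vs Design B: Design B wins 16–7.
Design F vs Design B: Design F wins 12–11.
No candidate beats all others: Design D beats Design F beats Design E beats Design D, a majority cycle.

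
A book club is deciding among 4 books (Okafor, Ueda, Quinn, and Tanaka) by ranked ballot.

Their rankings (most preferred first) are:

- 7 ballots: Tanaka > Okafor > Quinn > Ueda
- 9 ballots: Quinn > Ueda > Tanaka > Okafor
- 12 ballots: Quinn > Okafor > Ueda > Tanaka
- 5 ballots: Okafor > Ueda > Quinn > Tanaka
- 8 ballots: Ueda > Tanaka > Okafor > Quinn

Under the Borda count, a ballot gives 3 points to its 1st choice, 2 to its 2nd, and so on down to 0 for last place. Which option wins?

Quinn

Borda scores:
  Okafor: 7·2 + 9·0 + 12·2 + 5·3 + 8·1 = 61
  Ueda: 7·0 + 9·2 + 12·1 + 5·2 + 8·3 = 64
  Quinn: 7·1 + 9·3 + 12·3 + 5·1 + 8·0 = 75
  Tanaka: 7·3 + 9·1 + 12·0 + 5·0 + 8·2 = 46
Quinn has the highest total.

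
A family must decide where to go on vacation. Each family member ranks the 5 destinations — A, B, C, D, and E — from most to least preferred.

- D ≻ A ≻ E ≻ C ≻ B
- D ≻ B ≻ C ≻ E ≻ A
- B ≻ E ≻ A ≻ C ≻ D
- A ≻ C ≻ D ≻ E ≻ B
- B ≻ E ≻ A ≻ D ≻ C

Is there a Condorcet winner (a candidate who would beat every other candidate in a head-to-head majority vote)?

No

Head-to-head results (5 voters total):
A vs B: B wins 3–2.
A vs C: A wins 4–1.
A vs D: A wins 3–2.
A vs E: E wins 3–2.
B vs C: B wins 3–2.
B vs D: D wins 3–2.
B vs E: B wins 3–2.
C vs D: D wins 3–2.
C vs E: E wins 3–2.
D vs E: D wins 3–2.
No candidate beats all others: A beats D beats B beats A, a majority cycle.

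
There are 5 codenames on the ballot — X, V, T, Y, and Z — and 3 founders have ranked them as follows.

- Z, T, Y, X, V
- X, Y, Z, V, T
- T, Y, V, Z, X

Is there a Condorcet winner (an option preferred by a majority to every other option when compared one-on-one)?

No

Head-to-head results (3 voters total):
X vs V: X wins 2–1.
X vs T: T wins 2–1.
X vs Y: Y wins 2–1.
X vs Z: Z wins 2–1.
V vs T: T wins 2–1.
V vs Y: Y wins 3–0.
V vs Z: Z wins 2–1.
T vs Y: T wins 2–1.
T vs Z: Z wins 2–1.
Y vs Z: Y wins 2–1.
No candidate beats all others: T beats Y beats Z beats T, a majority cycle.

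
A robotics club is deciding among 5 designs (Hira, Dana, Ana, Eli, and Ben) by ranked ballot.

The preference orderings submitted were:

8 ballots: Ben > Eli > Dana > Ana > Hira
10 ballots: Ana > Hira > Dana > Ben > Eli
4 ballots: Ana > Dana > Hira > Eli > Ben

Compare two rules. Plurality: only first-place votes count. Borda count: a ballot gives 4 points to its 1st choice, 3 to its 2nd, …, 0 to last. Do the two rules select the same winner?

Plurality first-place counts: Hira 0, Dana 0, Ana 14, Eli 0, Ben 8 → Ana.
Borda totals: Hira 38, Dana 48, Ana 64, Eli 28, Ben 42 → Ana.
The two rules agree on Ana.

Yes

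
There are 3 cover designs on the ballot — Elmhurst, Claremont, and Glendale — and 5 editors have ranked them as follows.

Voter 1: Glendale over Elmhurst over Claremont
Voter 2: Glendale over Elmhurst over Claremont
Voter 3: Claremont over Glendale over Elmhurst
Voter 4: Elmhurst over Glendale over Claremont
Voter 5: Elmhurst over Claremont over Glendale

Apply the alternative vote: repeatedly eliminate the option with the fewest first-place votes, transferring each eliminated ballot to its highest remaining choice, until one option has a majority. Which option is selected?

Round 1: Elmhurst 2, Glendale 2, Claremont 1. Claremont has the fewest and is eliminated.
Round 2: Glendale 3, Elmhurst 2. Glendale has a majority.

Glendale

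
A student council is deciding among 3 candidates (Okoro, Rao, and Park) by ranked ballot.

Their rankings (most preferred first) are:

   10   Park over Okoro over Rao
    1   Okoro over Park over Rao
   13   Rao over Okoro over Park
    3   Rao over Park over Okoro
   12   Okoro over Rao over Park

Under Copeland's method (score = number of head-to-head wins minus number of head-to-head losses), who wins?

Okoro

Pairwise results:
  Okoro vs Rao: Okoro wins 23–16.
  Okoro vs Park: Okoro wins 26–13.
  Rao vs Park: Rao wins 28–11.
Copeland scores (wins − losses):
  Okoro: 2 − 0 = 2
  Rao: 1 − 1 = 0
  Park: 0 − 2 = -2
Okoro has the best Copeland score.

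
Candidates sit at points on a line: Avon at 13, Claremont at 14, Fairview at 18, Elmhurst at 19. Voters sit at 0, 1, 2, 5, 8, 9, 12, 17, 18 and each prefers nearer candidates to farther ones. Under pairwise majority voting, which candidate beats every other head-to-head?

With single-peaked preferences on a line, the Condorcet winner is the candidate closest to the median voter.
The median voter (position 8) is closest to Avon at 13.
Check: Avon vs Claremont — voters closer to Avon: 7 of 9.

Avon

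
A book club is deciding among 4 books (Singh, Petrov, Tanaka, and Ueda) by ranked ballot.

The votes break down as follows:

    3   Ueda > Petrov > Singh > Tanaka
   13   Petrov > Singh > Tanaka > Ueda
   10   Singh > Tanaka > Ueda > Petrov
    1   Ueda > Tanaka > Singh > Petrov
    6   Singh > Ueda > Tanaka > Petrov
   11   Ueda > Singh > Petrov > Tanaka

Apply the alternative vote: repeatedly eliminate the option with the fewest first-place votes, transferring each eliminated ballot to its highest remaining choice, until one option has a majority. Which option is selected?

Singh

Round 1: Singh 16, Ueda 15, Petrov 13, Tanaka 0. Tanaka has the fewest and is eliminated.
Round 2: Singh 16, Ueda 15, Petrov 13. Petrov has the fewest and is eliminated.
Round 3: Singh 29, Ueda 15. Singh has a majority.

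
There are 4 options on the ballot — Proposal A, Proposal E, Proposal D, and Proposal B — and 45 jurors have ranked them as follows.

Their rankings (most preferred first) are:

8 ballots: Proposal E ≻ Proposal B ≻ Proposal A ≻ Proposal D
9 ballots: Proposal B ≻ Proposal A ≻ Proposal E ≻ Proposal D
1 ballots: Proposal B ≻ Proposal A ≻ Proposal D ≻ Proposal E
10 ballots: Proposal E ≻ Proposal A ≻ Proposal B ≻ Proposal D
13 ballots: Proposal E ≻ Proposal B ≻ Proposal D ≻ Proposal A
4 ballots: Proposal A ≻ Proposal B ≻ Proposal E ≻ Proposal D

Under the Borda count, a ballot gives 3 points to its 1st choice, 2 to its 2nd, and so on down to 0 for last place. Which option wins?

Proposal E

Borda scores:
  Proposal A: 8·1 + 9·2 + 2 + 10·2 + 13·0 + 4·3 = 60
  Proposal E: 8·3 + 9·1 + 0 + 10·3 + 13·3 + 4·1 = 106
  Proposal D: 8·0 + 9·0 + 1 + 10·0 + 13·1 + 4·0 = 14
  Proposal B: 8·2 + 9·3 + 3 + 10·1 + 13·2 + 4·2 = 90
Proposal E has the highest total.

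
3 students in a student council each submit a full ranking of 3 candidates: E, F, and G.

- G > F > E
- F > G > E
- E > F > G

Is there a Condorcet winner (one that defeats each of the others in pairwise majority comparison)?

Head-to-head results (3 voters total):
E vs F: F wins 2–1.
E vs G: G wins 2–1.
F vs G: F wins 2–1.
F beats each rival — E (2–1), G (2–1) — so F is the Condorcet winner.

Yes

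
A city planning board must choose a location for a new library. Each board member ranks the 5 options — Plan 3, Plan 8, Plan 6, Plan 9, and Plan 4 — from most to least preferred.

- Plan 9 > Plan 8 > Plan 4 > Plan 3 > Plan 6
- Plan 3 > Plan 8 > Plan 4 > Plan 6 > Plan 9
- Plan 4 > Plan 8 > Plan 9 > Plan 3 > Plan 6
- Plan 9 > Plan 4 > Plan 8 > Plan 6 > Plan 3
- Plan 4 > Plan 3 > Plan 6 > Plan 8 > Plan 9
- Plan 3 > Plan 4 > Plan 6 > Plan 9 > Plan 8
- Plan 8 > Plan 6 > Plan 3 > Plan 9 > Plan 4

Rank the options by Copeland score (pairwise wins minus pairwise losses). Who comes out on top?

Pairwise results:
  Plan 3 vs Plan 8: Plan 8 wins 4–3.
  Plan 3 vs Plan 6: Plan 3 wins 5–2.
  Plan 3 vs Plan 9: Plan 3 wins 4–3.
  Plan 3 vs Plan 4: Plan 4 wins 4–3.
  Plan 8 vs Plan 6: Plan 8 wins 5–2.
  Plan 8 vs Plan 9: Plan 8 wins 4–3.
  Plan 8 vs Plan 4: Plan 4 wins 4–3.
  Plan 6 vs Plan 9: Plan 6 wins 4–3.
  Plan 6 vs Plan 4: Plan 4 wins 6–1.
  Plan 9 vs Plan 4: Plan 4 wins 4–3.
Copeland scores (wins − losses):
  Plan 3: 2 − 2 = 0
  Plan 8: 3 − 1 = 2
  Plan 6: 1 − 3 = -2
  Plan 9: 0 − 4 = -4
  Plan 4: 4 − 0 = 4
Plan 4 has the best Copeland score.

Plan 4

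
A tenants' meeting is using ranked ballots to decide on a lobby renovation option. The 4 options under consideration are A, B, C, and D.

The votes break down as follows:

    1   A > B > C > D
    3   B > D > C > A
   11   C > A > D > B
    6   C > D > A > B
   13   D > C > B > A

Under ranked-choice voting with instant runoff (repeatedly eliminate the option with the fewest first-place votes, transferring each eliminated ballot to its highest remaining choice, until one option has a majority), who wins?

C

Round 1: C 17, D 13, B 3, A 1. A has the fewest and is eliminated.
Round 2: C 17, D 13, B 4. B has the fewest and is eliminated.
Round 3: C 18, D 16. C has a majority.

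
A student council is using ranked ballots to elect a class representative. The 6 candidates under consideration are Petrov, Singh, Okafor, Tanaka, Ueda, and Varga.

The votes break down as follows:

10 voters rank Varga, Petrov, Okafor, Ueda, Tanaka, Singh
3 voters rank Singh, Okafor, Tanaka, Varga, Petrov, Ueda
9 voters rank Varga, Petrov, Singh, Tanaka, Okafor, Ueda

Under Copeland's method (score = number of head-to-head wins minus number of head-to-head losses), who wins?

Varga

Pairwise results:
  Petrov vs Singh: Petrov wins 19–3.
  Petrov vs Okafor: Petrov wins 19–3.
  Petrov vs Tanaka: Petrov wins 19–3.
  Petrov vs Ueda: Petrov wins 22–0.
  Petrov vs Varga: Varga wins 22–0.
  Singh vs Okafor: Singh wins 12–10.
  Singh vs Tanaka: Singh wins 12–10.
  Singh vs Ueda: Singh wins 12–10.
  Singh vs Varga: Varga wins 19–3.
  Okafor vs Tanaka: Okafor wins 13–9.
  Okafor vs Ueda: Okafor wins 22–0.
  Okafor vs Varga: Varga wins 19–3.
  Tanaka vs Ueda: Tanaka wins 12–10.
  Tanaka vs Varga: Varga wins 19–3.
  Ueda vs Varga: Varga wins 22–0.
Copeland scores (wins − losses):
  Petrov: 4 − 1 = 3
  Singh: 3 − 2 = 1
  Okafor: 2 − 3 = -1
  Tanaka: 1 − 4 = -3
  Ueda: 0 − 5 = -5
  Varga: 5 − 0 = 5
Varga has the best Copeland score.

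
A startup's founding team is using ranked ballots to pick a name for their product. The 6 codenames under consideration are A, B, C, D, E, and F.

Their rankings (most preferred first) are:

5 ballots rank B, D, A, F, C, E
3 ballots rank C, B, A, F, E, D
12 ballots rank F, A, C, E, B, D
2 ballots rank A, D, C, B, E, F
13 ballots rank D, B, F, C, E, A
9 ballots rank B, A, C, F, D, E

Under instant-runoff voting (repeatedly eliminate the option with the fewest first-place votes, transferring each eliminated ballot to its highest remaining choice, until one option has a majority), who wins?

Round 1: B 14, D 13, F 12, C 3, A 2, E 0. E has the fewest and is eliminated.
Round 2: B 14, D 13, F 12, C 3, A 2. A has the fewest and is eliminated.
Round 3: D 15, B 14, F 12, C 3. C has the fewest and is eliminated.
Round 4: B 17, D 15, F 12. F has the fewest and is eliminated.
Round 5: B 29, D 15. B has a majority.

B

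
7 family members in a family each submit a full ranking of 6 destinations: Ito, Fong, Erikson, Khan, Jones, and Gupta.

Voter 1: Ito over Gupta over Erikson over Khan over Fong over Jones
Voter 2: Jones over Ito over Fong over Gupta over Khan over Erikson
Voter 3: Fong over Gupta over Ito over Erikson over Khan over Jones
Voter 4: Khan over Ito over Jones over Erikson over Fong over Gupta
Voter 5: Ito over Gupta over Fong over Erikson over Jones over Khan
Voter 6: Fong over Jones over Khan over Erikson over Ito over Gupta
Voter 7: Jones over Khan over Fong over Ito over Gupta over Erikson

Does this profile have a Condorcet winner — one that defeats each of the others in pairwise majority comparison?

Yes

Head-to-head results (7 voters total):
Ito vs Fong: Ito wins 4–3.
Ito vs Erikson: Ito wins 6–1.
Ito vs Khan: Ito wins 4–3.
Ito vs Jones: Ito wins 4–3.
Ito vs Gupta: Ito wins 6–1.
Fong vs Erikson: Fong wins 5–2.
Fong vs Khan: Fong wins 4–3.
Fong vs Jones: Fong wins 4–3.
Fong vs Gupta: Fong wins 5–2.
Erikson vs Khan: Khan wins 4–3.
Erikson vs Jones: Jones wins 4–3.
Erikson vs Gupta: Gupta wins 5–2.
Khan vs Jones: Jones wins 4–3.
Khan vs Gupta: Gupta wins 4–3.
Jones vs Gupta: Jones wins 4–3.
Ito beats each rival — Fong (4–3), Erikson (6–1), Khan (4–3), Jones (4–3), Gupta (6–1) — so Ito is the Condorcet winner.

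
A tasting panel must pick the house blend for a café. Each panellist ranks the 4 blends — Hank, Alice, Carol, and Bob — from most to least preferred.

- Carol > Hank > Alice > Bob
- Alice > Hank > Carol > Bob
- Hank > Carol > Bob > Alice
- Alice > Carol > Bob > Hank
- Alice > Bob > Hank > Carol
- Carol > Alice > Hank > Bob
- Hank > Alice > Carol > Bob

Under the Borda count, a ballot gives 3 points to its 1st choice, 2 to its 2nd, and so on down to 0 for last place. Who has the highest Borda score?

Alice

Borda scores:
  Hank: 2 + 2 + 3 + 0 + 1 + 1 + 3 = 12
  Alice: 1 + 3 + 0 + 3 + 3 + 2 + 2 = 14
  Carol: 3 + 1 + 2 + 2 + 0 + 3 + 1 = 12
  Bob: 0 + 0 + 1 + 1 + 2 + 0 + 0 = 4
Alice has the highest total.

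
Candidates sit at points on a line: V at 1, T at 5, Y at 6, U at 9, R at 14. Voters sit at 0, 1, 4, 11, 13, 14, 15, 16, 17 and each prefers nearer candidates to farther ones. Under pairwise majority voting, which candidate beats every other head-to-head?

R

With single-peaked preferences on a line, the Condorcet winner is the candidate closest to the median voter.
The median voter (position 13) is closest to R at 14.
Check: R vs Y — voters closer to R: 6 of 9.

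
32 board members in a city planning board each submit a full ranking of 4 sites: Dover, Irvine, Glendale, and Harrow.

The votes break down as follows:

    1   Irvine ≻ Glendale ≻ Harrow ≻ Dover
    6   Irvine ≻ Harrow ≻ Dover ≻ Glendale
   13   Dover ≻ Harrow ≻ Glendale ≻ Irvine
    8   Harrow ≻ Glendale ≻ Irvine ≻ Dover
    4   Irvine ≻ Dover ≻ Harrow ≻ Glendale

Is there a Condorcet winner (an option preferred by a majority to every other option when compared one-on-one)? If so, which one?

Head-to-head results (32 voters total):
Dover vs Irvine: Irvine wins 19–13.
Dover vs Glendale: Dover wins 23–9.
Dover vs Harrow: Dover wins 17–15.
Irvine vs Glendale: Glendale wins 21–11.
Irvine vs Harrow: Harrow wins 21–11.
Glendale vs Harrow: Harrow wins 31–1.
No candidate beats all others: Dover beats Glendale beats Irvine beats Dover, a majority cycle.

No Condorcet winner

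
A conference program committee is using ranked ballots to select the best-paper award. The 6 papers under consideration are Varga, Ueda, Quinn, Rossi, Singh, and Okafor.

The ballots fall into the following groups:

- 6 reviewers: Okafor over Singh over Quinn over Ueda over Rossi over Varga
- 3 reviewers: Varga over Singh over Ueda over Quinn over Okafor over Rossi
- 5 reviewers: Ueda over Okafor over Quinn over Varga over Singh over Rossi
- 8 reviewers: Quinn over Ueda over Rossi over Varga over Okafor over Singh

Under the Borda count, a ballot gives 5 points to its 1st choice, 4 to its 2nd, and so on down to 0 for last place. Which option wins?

Quinn

Borda scores:
  Varga: 6·0 + 3·5 + 5·2 + 8·2 = 41
  Ueda: 6·2 + 3·3 + 5·5 + 8·4 = 78
  Quinn: 6·3 + 3·2 + 5·3 + 8·5 = 79
  Rossi: 6·1 + 3·0 + 5·0 + 8·3 = 30
  Singh: 6·4 + 3·4 + 5·1 + 8·0 = 41
  Okafor: 6·5 + 3·1 + 5·4 + 8·1 = 61
Quinn has the highest total.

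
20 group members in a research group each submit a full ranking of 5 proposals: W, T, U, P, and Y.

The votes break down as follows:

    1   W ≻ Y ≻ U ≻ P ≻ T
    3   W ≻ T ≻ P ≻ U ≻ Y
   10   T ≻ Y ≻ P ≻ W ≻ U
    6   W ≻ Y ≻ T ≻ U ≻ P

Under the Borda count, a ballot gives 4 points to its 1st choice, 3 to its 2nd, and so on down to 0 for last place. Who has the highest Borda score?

Borda scores:
  W: 4 + 3·4 + 10·1 + 6·4 = 50
  T: 0 + 3·3 + 10·4 + 6·2 = 61
  U: 2 + 3·1 + 10·0 + 6·1 = 11
  P: 1 + 3·2 + 10·2 + 6·0 = 27
  Y: 3 + 3·0 + 10·3 + 6·3 = 51
T has the highest total.

T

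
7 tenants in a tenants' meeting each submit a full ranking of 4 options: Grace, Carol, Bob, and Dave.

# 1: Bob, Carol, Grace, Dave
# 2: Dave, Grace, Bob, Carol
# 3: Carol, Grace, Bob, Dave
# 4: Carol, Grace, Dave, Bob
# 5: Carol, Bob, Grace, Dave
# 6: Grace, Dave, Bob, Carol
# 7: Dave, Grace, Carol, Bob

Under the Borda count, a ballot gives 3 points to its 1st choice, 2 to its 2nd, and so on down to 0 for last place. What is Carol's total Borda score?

Borda scores:
  Grace: 1 + 2 + 2 + 2 + 1 + 3 + 2 = 13
  Carol: 2 + 0 + 3 + 3 + 3 + 0 + 1 = 12
  Bob: 3 + 1 + 1 + 0 + 2 + 1 + 0 = 8
  Dave: 0 + 3 + 0 + 1 + 0 + 2 + 3 = 9

12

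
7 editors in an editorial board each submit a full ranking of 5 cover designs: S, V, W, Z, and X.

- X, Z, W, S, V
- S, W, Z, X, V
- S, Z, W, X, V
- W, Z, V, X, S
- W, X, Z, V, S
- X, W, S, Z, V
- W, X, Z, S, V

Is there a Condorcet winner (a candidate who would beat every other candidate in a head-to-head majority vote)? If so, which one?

W

Head-to-head results (7 voters total):
S vs V: S wins 5–2.
S vs W: W wins 5–2.
S vs Z: Z wins 4–3.
S vs X: X wins 5–2.
V vs W: W wins 7–0.
V vs Z: Z wins 7–0.
V vs X: X wins 6–1.
W vs Z: W wins 5–2.
W vs X: W wins 5–2.
Z vs X: X wins 4–3.
W beats each rival — S (5–2), V (7–0), Z (5–2), X (5–2) — so W is the Condorcet winner.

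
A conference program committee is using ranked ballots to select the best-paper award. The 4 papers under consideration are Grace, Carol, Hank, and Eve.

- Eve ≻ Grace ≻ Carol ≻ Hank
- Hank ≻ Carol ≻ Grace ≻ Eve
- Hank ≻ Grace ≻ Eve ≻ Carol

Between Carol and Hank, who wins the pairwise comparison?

Ballots ranking Carol above Hank: 1.
Ballots ranking Hank above Carol: 2.
Hank wins the head-to-head, 2–1.

Hank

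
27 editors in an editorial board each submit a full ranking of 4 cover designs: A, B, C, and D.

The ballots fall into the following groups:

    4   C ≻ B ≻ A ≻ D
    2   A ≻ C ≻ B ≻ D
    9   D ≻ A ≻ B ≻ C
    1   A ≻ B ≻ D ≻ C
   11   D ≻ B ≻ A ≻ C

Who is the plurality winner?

D

First-place vote totals:
  A: 3
  B: 0
  C: 4
  D: 20
D has the most first-place votes.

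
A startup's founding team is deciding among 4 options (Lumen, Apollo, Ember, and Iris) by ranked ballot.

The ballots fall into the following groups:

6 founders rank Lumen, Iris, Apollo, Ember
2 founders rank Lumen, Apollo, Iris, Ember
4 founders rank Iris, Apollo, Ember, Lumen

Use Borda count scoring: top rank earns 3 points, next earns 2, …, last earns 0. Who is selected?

Borda scores:
  Lumen: 6·3 + 2·3 + 4·0 = 24
  Apollo: 6·1 + 2·2 + 4·2 = 18
  Ember: 6·0 + 2·0 + 4·1 = 4
  Iris: 6·2 + 2·1 + 4·3 = 26
Iris has the highest total.

Iris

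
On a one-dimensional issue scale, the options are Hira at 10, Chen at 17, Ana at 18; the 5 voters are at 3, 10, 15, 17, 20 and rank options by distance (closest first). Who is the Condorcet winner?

Chen

With single-peaked preferences on a line, the Condorcet winner is the candidate closest to the median voter.
The median voter (position 15) is closest to Chen at 17.
Check: Chen vs Ana — voters closer to Chen: 4 of 5.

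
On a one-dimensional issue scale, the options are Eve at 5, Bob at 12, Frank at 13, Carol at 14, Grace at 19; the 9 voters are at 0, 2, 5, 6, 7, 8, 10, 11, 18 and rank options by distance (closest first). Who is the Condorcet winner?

With single-peaked preferences on a line, the Condorcet winner is the candidate closest to the median voter.
The median voter (position 7) is closest to Eve at 5.
Check: Eve vs Frank — voters closer to Eve: 6 of 9.

Eve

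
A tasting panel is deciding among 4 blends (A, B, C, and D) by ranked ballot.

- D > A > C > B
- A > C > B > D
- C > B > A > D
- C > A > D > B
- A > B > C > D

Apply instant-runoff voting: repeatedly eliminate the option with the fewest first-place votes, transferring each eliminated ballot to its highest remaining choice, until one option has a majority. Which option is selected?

Round 1: A 2, C 2, D 1, B 0. B has the fewest and is eliminated.
Round 2: A 2, C 2, D 1. D has the fewest and is eliminated.
Round 3: A 3, C 2. A has a majority.

A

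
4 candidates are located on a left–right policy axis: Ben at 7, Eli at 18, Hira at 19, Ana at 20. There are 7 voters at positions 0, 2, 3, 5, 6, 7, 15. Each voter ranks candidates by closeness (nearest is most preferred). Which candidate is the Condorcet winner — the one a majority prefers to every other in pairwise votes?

Ben

With single-peaked preferences on a line, the Condorcet winner is the candidate closest to the median voter.
The median voter (position 5) is closest to Ben at 7.
Check: Ben vs Ana — voters closer to Ben: 6 of 7.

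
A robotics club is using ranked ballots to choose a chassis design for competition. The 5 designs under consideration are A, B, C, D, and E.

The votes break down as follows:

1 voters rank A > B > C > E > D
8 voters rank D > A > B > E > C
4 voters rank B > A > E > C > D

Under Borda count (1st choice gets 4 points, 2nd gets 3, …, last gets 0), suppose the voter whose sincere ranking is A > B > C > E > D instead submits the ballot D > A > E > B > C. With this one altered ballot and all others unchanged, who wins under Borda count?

A

Borda totals with the altered ballot: A 39, B 33, C 4, D 36, E 18.
The winner is unchanged: still A.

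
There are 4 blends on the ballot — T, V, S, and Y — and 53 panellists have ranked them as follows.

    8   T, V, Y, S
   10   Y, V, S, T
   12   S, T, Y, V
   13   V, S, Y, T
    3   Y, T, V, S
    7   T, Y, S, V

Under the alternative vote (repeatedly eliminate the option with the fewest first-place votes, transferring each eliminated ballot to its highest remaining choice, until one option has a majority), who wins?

T

Round 1: T 15, V 13, Y 13, S 12. S has the fewest and is eliminated.
Round 2: T 27, V 13, Y 13. T has a majority.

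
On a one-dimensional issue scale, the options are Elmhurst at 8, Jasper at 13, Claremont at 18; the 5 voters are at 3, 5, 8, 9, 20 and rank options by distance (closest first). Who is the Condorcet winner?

Elmhurst

With single-peaked preferences on a line, the Condorcet winner is the candidate closest to the median voter.
The median voter (position 8) is closest to Elmhurst at 8.
Check: Elmhurst vs Jasper — voters closer to Elmhurst: 4 of 5.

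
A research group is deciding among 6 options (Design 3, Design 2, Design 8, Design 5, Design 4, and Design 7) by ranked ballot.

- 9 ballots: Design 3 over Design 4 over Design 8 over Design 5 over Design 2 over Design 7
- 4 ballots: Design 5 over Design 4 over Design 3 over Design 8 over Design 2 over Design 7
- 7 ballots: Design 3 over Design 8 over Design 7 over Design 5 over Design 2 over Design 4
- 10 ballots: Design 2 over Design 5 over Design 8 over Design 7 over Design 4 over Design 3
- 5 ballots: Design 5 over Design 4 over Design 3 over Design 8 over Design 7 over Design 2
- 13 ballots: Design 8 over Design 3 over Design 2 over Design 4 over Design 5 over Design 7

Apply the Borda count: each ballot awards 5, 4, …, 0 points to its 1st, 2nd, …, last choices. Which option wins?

Borda scores:
  Design 3: 9·5 + 4·3 + 7·5 + 10·0 + 5·3 + 13·4 = 159
  Design 2: 9·1 + 4·1 + 7·1 + 10·5 + 5·0 + 13·3 = 109
  Design 8: 9·3 + 4·2 + 7·4 + 10·3 + 5·2 + 13·5 = 168
  Design 5: 9·2 + 4·5 + 7·2 + 10·4 + 5·5 + 13·1 = 130
  Design 4: 9·4 + 4·4 + 7·0 + 10·1 + 5·4 + 13·2 = 108
  Design 7: 9·0 + 4·0 + 7·3 + 10·2 + 5·1 + 13·0 = 46
Design 8 has the highest total.

Design 8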